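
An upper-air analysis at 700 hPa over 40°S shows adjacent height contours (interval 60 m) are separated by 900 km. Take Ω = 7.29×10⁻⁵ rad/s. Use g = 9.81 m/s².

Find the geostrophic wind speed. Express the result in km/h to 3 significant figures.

25.1 km/h

Coriolis parameter at 40°S:
f = 2Ω sin φ = 2 × 7.29×10⁻⁵ × sin 40° = 9.37×10⁻⁵ s⁻¹
Height gradient: |∂Z/∂n| = 60 m / 900000 m = 6.67×10⁻⁵
On a pressure surface, geostrophic balance gives V_g = (g/f)|∂Z/∂n|:
V_g = 9.81 × 6.67×10⁻⁵ / 9.37×10⁻⁵ = 6.98 m/s
Converting: 6.98 m/s × 3.6 = 25.1 km/h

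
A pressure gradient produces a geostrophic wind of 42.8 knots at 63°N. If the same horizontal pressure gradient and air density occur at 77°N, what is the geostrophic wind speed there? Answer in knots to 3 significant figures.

With the same pressure gradient and density, V_g ∝ 1/f ∝ 1/sin φ.
V₂ = V₁ · sin φ₁ / sin φ₂ = 42.8 × sin 63° / sin 77°
V₂ = 42.8 × 0.8910/0.9744 = 39.1 knots

39.1 knots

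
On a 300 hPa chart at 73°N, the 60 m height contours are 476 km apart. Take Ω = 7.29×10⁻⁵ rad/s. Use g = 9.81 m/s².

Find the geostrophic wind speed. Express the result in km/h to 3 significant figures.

31.9 km/h

Coriolis parameter at 73°N:
f = 2Ω sin φ = 2 × 7.29×10⁻⁵ × sin 73° = 1.39×10⁻⁴ s⁻¹
Height gradient: |∂Z/∂n| = 60 m / 476000 m = 1.26×10⁻⁴
On a pressure surface, geostrophic balance gives V_g = (g/f)|∂Z/∂n|:
V_g = 9.81 × 1.26×10⁻⁴ / 1.39×10⁻⁴ = 8.87 m/s
Converting: 8.87 m/s × 3.6 = 31.9 km/h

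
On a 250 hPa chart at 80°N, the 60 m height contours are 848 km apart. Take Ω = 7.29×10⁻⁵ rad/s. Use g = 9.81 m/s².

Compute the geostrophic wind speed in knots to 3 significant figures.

Coriolis parameter at 80°N:
f = 2Ω sin φ = 2 × 7.29×10⁻⁵ × sin 80° = 1.44×10⁻⁴ s⁻¹
Height gradient: |∂Z/∂n| = 60 m / 848000 m = 7.08×10⁻⁵
On a pressure surface, geostrophic balance gives V_g = (g/f)|∂Z/∂n|:
V_g = 9.81 × 7.08×10⁻⁵ / 1.44×10⁻⁴ = 4.83 m/s
Converting: 4.83 m/s × 1.944 = 9.40 knots

9.40 knots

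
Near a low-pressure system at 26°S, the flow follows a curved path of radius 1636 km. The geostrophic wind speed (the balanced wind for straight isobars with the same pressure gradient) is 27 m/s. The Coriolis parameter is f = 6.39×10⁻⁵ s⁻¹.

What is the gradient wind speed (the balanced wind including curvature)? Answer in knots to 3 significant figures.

Around a low, centrifugal force acts outward with Coriolis, so pressure-gradient force balances both:
(1/ρ)|∂P/∂n| = fV + V²/R  →  V² + fR·V − fR·V_g = 0
With fR = 6.39×10⁻⁵ × 1636×10³ m = 105 m/s:
V = [−fR + √((fR)² + 4 fR V_g)]/2 = [−105 + √(105² + 4×105×27)]/2 = 22.3 m/s
Subgeostrophic (V < V_g = 27 m/s), as expected around a low.
Converting: 22.3 m/s × 1.944 = 43.3 knots

43.3 knots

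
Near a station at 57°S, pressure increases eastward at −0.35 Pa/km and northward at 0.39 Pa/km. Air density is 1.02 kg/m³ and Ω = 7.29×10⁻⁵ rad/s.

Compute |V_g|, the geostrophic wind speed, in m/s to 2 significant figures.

Coriolis parameter at 57°S:
f = 2Ω sin φ = 2 × 7.29×10⁻⁵ × sin 57° = 1.22×10⁻⁴ s⁻¹
In the Southern Hemisphere f is negative: f = −1.22×10⁻⁴ s⁻¹.
Component geostrophic relations (x east, y north):
u_g = −(1/(fρ)) ∂P/∂y,  v_g = (1/(fρ)) ∂P/∂x
u_g = −(0.39×10⁻³)/(−1.22×10⁻⁴ × 1.02) = 3.13 m/s;  v_g = (−0.35×10⁻³)/(−1.22×10⁻⁴ × 1.02) = 2.81 m/s
|V_g| = √(u_g² + v_g²) = 4.20 m/s

4.2 m/s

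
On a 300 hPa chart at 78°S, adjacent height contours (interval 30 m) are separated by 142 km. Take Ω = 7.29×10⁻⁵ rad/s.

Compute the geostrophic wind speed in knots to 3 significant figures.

Coriolis parameter at 78°S:
f = 2Ω sin φ = 2 × 7.29×10⁻⁵ × sin 78° = 1.43×10⁻⁴ s⁻¹
Height gradient: |∂Z/∂n| = 30 m / 142000 m = 2.11×10⁻⁴
On a pressure surface, geostrophic balance gives V_g = (g/f)|∂Z/∂n|:
V_g = 9.81 × 2.11×10⁻⁴ / 1.43×10⁻⁴ = 14.5 m/s
Converting: 14.5 m/s × 1.944 = 28.2 knots

28.2 knots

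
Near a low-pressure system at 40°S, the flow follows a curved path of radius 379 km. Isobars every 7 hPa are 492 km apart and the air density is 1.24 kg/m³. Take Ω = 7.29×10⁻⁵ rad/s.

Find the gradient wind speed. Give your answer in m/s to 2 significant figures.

9.6 m/s

Coriolis parameter at 40°S:
f = 2Ω sin φ = 2 × 7.29×10⁻⁵ × sin 40° = 9.37×10⁻⁵ s⁻¹
Pressure gradient: |∂P/∂n| = 700 Pa / 492000 m = 1.42×10⁻³ Pa/m
Geostrophic speed: V_g = |∂P/∂n|/(fρ) = 1.42×10⁻³/(9.37×10⁻⁵ × 1.24) = 12.2 m/s
Around a low, centrifugal force acts outward with Coriolis, so pressure-gradient force balances both:
(1/ρ)|∂P/∂n| = fV + V²/R  →  V² + fR·V − fR·V_g = 0
With fR = 9.37×10⁻⁵ × 379×10³ m = 35.5 m/s:
V = [−fR + √((fR)² + 4 fR V_g)]/2 = [−35.5 + √(35.5² + 4×35.5×12.2)]/2 = 9.63 m/s
Subgeostrophic (V < V_g = 12.2 m/s), as expected around a low.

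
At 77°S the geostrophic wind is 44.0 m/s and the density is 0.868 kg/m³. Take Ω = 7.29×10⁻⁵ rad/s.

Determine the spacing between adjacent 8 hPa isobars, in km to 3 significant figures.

Coriolis parameter at 77°S:
f = 2Ω sin φ = 2 × 7.29×10⁻⁵ × sin 77° = 1.42×10⁻⁴ s⁻¹
Geostrophic balance rearranged: |∂P/∂n| = f ρ V_g
|∂P/∂n| = 1.42×10⁻⁴ × 0.868 × 44.0 = 5.43×10⁻³ Pa/m
Isobar spacing: Δn = ΔP/|∂P/∂n| = 800 Pa / 5.43×10⁻³ Pa/m = 147447 m ≈ 147 km

147 km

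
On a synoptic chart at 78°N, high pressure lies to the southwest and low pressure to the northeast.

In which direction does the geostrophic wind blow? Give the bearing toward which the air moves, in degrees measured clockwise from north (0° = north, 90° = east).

135°

The pressure-gradient force points toward the northeast (bearing 045°).
Geostrophic balance: in the Northern Hemisphere the Coriolis force deflects motion to the right, so the geostrophic wind blows 90° to the right of the pressure-gradient force (low pressure on the left).
Rotating 045° by 90° clockwise gives 135° — the wind blows toward the southeast.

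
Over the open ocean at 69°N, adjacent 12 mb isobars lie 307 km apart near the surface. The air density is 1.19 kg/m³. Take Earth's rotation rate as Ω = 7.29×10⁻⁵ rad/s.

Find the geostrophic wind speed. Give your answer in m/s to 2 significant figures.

24 m/s

Coriolis parameter at 69°N:
f = 2Ω sin φ = 2 × 7.29×10⁻⁵ × sin 69° = 1.36×10⁻⁴ s⁻¹
Pressure gradient: |∂P/∂n| = 1200 Pa / 307000 m = 3.91×10⁻³ Pa/m
Geostrophic balance (pressure-gradient force = Coriolis force):
V_g = (1/(fρ)) |∂P/∂n| = 3.91×10⁻³ / (1.36×10⁻⁴ × 1.19) = 24.1 m/s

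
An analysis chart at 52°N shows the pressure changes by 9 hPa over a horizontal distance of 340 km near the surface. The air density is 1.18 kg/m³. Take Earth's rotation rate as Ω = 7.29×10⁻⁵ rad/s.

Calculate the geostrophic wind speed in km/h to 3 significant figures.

Coriolis parameter at 52°N:
f = 2Ω sin φ = 2 × 7.29×10⁻⁵ × sin 52° = 1.15×10⁻⁴ s⁻¹
Pressure gradient: |∂P/∂n| = 900 Pa / 340000 m = 2.65×10⁻³ Pa/m
Geostrophic balance (pressure-gradient force = Coriolis force):
V_g = (1/(fρ)) |∂P/∂n| = 2.65×10⁻³ / (1.15×10⁻⁴ × 1.18) = 19.5 m/s
Converting: 19.5 m/s × 3.6 = 70.3 km/h

70.3 km/h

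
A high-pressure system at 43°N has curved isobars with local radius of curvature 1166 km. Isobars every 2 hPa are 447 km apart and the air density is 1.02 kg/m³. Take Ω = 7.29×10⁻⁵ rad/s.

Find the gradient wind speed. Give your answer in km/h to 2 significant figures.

Coriolis parameter at 43°N:
f = 2Ω sin φ = 2 × 7.29×10⁻⁵ × sin 43° = 9.94×10⁻⁵ s⁻¹
Pressure gradient: |∂P/∂n| = 200 Pa / 447000 m = 4.47×10⁻⁴ Pa/m
Geostrophic speed: V_g = |∂P/∂n|/(fρ) = 4.47×10⁻⁴/(9.94×10⁻⁵ × 1.02) = 4.41 m/s
Around a high, pressure-gradient force acts outward with centrifugal, so Coriolis balances both:
fV = (1/ρ)|∂P/∂n| + V²/R  →  V² − fR·V + fR·V_g = 0
With fR = 9.94×10⁻⁵ × 1166×10³ m = 116 m/s:
V = [fR − √((fR)² − 4 fR V_g)]/2 = [116 − √(116² − 4×116×4.41)]/2 = 4.59 m/s
Supergeostrophic (V > V_g = 4.41 m/s), as expected around a high.
Converting: 4.59 m/s × 3.6 = 17 km/h

17 km/h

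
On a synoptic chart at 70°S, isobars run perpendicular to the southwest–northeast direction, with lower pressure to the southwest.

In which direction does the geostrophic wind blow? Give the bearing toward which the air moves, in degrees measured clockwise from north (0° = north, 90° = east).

135°

The pressure-gradient force points toward the southwest (bearing 225°).
Geostrophic balance: in the Southern Hemisphere the Coriolis force deflects motion to the left, so the geostrophic wind blows 90° to the left of the pressure-gradient force (low pressure on the right).
Rotating 225° by 90° counterclockwise gives 135° — the wind blows toward the southeast.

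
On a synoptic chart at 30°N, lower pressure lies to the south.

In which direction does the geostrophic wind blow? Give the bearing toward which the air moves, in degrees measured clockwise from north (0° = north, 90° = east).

The pressure-gradient force points toward the south (bearing 180°).
Geostrophic balance: in the Northern Hemisphere the Coriolis force deflects motion to the right, so the geostrophic wind blows 90° to the right of the pressure-gradient force (low pressure on the left).
Rotating 180° by 90° clockwise gives 270° — the wind blows toward the west.

270°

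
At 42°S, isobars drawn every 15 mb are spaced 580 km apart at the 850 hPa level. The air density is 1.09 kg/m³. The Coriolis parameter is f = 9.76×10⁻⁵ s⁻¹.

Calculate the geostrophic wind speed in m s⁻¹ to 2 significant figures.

24 m s⁻¹

Pressure gradient: |∂P/∂n| = 1500 Pa / 580000 m = 2.59×10⁻³ Pa/m
Geostrophic balance (pressure-gradient force = Coriolis force):
V_g = (1/(fρ)) |∂P/∂n| = 2.59×10⁻³ / (9.76×10⁻⁵ × 1.09) = 24.3 m/s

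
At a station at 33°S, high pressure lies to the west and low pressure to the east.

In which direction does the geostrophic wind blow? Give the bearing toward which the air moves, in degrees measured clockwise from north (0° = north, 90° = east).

000°

The pressure-gradient force points toward the east (bearing 090°).
Geostrophic balance: in the Southern Hemisphere the Coriolis force deflects motion to the left, so the geostrophic wind blows 90° to the left of the pressure-gradient force (low pressure on the right).
Rotating 090° by 90° counterclockwise gives 000° — the wind blows toward the north.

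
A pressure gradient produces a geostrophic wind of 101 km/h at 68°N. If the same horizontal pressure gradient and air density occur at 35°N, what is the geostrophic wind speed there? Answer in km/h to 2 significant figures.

With the same pressure gradient and density, V_g ∝ 1/f ∝ 1/sin φ.
V₂ = V₁ · sin φ₁ / sin φ₂ = 101 × sin 68° / sin 35°
V₂ = 101 × 0.9272/0.5736 = 160 km/h

160 km/h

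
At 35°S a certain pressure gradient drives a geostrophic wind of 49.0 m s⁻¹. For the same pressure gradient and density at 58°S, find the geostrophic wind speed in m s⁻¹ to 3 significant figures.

With the same pressure gradient and density, V_g ∝ 1/f ∝ 1/sin φ.
V₂ = V₁ · sin φ₁ / sin φ₂ = 49.0 × sin 35° / sin 58°
V₂ = 49.0 × 0.5736/0.8480 = 33.1 m s⁻¹

33.1 m s⁻¹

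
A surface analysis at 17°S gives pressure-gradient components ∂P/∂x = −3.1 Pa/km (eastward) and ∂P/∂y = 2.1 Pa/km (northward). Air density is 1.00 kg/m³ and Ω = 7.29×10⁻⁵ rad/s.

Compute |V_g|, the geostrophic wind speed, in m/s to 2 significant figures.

Coriolis parameter at 17°S:
f = 2Ω sin φ = 2 × 7.29×10⁻⁵ × sin 17° = 4.26×10⁻⁵ s⁻¹
In the Southern Hemisphere f is negative: f = −4.26×10⁻⁵ s⁻¹.
Component geostrophic relations (x east, y north):
u_g = −(1/(fρ)) ∂P/∂y,  v_g = (1/(fρ)) ∂P/∂x
u_g = −(2.1×10⁻³)/(−4.26×10⁻⁵ × 1.00) = 49.3 m/s;  v_g = (−3.1×10⁻³)/(−4.26×10⁻⁵ × 1.00) = 72.7 m/s
|V_g| = √(u_g² + v_g²) = 87.8 m/s

88 m/s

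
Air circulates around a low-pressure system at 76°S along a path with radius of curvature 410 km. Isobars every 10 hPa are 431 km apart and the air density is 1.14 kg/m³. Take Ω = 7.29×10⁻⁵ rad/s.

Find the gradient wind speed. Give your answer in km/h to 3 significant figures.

Coriolis parameter at 76°S:
f = 2Ω sin φ = 2 × 7.29×10⁻⁵ × sin 76° = 1.41×10⁻⁴ s⁻¹
Pressure gradient: |∂P/∂n| = 1000 Pa / 431000 m = 2.32×10⁻³ Pa/m
Geostrophic speed: V_g = |∂P/∂n|/(fρ) = 2.32×10⁻³/(1.41×10⁻⁴ × 1.14) = 14.4 m/s
Around a low, centrifugal force acts outward with Coriolis, so pressure-gradient force balances both:
(1/ρ)|∂P/∂n| = fV + V²/R  →  V² + fR·V − fR·V_g = 0
With fR = 1.41×10⁻⁴ × 410×10³ m = 58.0 m/s:
V = [−fR + √((fR)² + 4 fR V_g)]/2 = [−58.0 + √(58.0² + 4×58.0×14.4)]/2 = 11.9 m/s
Subgeostrophic (V < V_g = 14.4 m/s), as expected around a low.
Converting: 11.9 m/s × 3.6 = 43.0 km/h

43.0 km/h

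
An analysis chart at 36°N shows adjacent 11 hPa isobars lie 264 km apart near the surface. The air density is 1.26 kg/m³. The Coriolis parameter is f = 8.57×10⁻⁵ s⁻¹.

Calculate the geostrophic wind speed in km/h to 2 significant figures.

140 km/h

Pressure gradient: |∂P/∂n| = 1100 Pa / 264000 m = 4.17×10⁻³ Pa/m
Geostrophic balance (pressure-gradient force = Coriolis force):
V_g = (1/(fρ)) |∂P/∂n| = 4.17×10⁻³ / (8.57×10⁻⁵ × 1.26) = 38.6 m/s
Converting: 38.6 m/s × 3.6 = 140 km/h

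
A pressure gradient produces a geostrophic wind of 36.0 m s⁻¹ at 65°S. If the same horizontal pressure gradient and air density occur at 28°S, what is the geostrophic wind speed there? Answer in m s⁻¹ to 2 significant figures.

69 m s⁻¹

With the same pressure gradient and density, V_g ∝ 1/f ∝ 1/sin φ.
V₂ = V₁ · sin φ₁ / sin φ₂ = 36.0 × sin 65° / sin 28°
V₂ = 36.0 × 0.9063/0.4695 = 69 m s⁻¹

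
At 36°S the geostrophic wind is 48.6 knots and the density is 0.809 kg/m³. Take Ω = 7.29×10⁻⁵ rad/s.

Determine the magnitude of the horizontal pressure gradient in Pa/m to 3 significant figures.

Coriolis parameter at 36°S:
f = 2Ω sin φ = 2 × 7.29×10⁻⁵ × sin 36° = 8.57×10⁻⁵ s⁻¹
Wind speed in SI: 48.6 knots = 25.0 m/s
Geostrophic balance rearranged: |∂P/∂n| = f ρ V_g
|∂P/∂n| = 8.57×10⁻⁵ × 0.809 × 25.0 = 1.73×10⁻³ Pa/m

1.73×10⁻³ Pa/m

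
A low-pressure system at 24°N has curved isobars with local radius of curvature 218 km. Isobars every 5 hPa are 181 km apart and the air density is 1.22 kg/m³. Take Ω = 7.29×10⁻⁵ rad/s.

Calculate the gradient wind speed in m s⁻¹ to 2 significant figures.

Coriolis parameter at 24°N:
f = 2Ω sin φ = 2 × 7.29×10⁻⁵ × sin 24° = 5.93×10⁻⁵ s⁻¹
Pressure gradient: |∂P/∂n| = 500 Pa / 181000 m = 2.76×10⁻³ Pa/m
Geostrophic speed: V_g = |∂P/∂n|/(fρ) = 2.76×10⁻³/(5.93×10⁻⁵ × 1.22) = 38.2 m/s
Around a low, centrifugal force acts outward with Coriolis, so pressure-gradient force balances both:
(1/ρ)|∂P/∂n| = fV + V²/R  →  V² + fR·V − fR·V_g = 0
With fR = 5.93×10⁻⁵ × 218×10³ m = 12.9 m/s:
V = [−fR + √((fR)² + 4 fR V_g)]/2 = [−12.9 + √(12.9² + 4×12.9×38.2)]/2 = 16.7 m/s
Subgeostrophic (V < V_g = 38.2 m/s), as expected around a low.

17 m s⁻¹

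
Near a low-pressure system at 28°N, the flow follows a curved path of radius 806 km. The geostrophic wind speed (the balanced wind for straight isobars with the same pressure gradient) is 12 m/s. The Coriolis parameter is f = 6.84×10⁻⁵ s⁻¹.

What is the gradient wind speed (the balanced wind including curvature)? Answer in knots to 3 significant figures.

19.7 knots

Around a low, centrifugal force acts outward with Coriolis, so pressure-gradient force balances both:
(1/ρ)|∂P/∂n| = fV + V²/R  →  V² + fR·V − fR·V_g = 0
With fR = 6.84×10⁻⁵ × 806×10³ m = 55.1 m/s:
V = [−fR + √((fR)² + 4 fR V_g)]/2 = [−55.1 + √(55.1² + 4×55.1×12)]/2 = 10.1 m/s
Subgeostrophic (V < V_g = 12 m/s), as expected around a low.
Converting: 10.1 m/s × 1.944 = 19.7 knots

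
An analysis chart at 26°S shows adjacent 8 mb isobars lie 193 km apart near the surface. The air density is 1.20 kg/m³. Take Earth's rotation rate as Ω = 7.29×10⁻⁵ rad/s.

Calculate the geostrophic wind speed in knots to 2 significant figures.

110 knots

Coriolis parameter at 26°S:
f = 2Ω sin φ = 2 × 7.29×10⁻⁵ × sin 26° = 6.39×10⁻⁵ s⁻¹
Pressure gradient: |∂P/∂n| = 800 Pa / 193000 m = 4.15×10⁻³ Pa/m
Geostrophic balance (pressure-gradient force = Coriolis force):
V_g = (1/(fρ)) |∂P/∂n| = 4.15×10⁻³ / (6.39×10⁻⁵ × 1.20) = 54.0 m/s
Converting: 54.0 m/s × 1.944 = 110 knots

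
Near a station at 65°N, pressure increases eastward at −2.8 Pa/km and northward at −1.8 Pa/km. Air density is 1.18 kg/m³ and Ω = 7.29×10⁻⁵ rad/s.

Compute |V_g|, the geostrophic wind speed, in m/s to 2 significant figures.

Coriolis parameter at 65°N:
f = 2Ω sin φ = 2 × 7.29×10⁻⁵ × sin 65° = 1.32×10⁻⁴ s⁻¹
Component geostrophic relations (x east, y north):
u_g = −(1/(fρ)) ∂P/∂y,  v_g = (1/(fρ)) ∂P/∂x
u_g = −(−1.8×10⁻³)/(1.32×10⁻⁴ × 1.18) = 11.5 m/s;  v_g = (−2.8×10⁻³)/(1.32×10⁻⁴ × 1.18) = −18.0 m/s
|V_g| = √(u_g² + v_g²) = 21.3 m/s

21 m/s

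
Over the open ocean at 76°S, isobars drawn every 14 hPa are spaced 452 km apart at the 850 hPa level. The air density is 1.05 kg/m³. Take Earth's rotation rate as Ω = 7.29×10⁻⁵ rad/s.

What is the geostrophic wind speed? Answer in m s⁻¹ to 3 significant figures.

Coriolis parameter at 76°S:
f = 2Ω sin φ = 2 × 7.29×10⁻⁵ × sin 76° = 1.41×10⁻⁴ s⁻¹
Pressure gradient: |∂P/∂n| = 1400 Pa / 452000 m = 3.10×10⁻³ Pa/m
Geostrophic balance (pressure-gradient force = Coriolis force):
V_g = (1/(fρ)) |∂P/∂n| = 3.10×10⁻³ / (1.41×10⁻⁴ × 1.05) = 20.9 m/s

20.9 m s⁻¹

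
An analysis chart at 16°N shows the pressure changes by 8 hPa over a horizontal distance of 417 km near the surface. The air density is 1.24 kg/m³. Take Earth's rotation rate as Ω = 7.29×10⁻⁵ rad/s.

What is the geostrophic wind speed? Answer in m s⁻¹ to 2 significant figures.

38 m s⁻¹

Coriolis parameter at 16°N:
f = 2Ω sin φ = 2 × 7.29×10⁻⁵ × sin 16° = 4.02×10⁻⁵ s⁻¹
Pressure gradient: |∂P/∂n| = 800 Pa / 417000 m = 1.92×10⁻³ Pa/m
Geostrophic balance (pressure-gradient force = Coriolis force):
V_g = (1/(fρ)) |∂P/∂n| = 1.92×10⁻³ / (4.02×10⁻⁵ × 1.24) = 38.5 m/s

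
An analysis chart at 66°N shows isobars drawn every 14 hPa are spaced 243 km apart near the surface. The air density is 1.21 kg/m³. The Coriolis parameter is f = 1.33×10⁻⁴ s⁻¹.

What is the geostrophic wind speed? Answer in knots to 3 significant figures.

69.6 knots

Pressure gradient: |∂P/∂n| = 1400 Pa / 243000 m = 5.76×10⁻³ Pa/m
Geostrophic balance (pressure-gradient force = Coriolis force):
V_g = (1/(fρ)) |∂P/∂n| = 5.76×10⁻³ / (1.33×10⁻⁴ × 1.21) = 35.8 m/s
Converting: 35.8 m/s × 1.944 = 69.6 knots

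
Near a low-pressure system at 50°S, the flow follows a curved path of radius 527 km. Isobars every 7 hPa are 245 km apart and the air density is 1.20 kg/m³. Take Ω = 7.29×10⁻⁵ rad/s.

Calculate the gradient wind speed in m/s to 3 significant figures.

16.6 m/s

Coriolis parameter at 50°S:
f = 2Ω sin φ = 2 × 7.29×10⁻⁵ × sin 50° = 1.12×10⁻⁴ s⁻¹
Pressure gradient: |∂P/∂n| = 700 Pa / 245000 m = 2.86×10⁻³ Pa/m
Geostrophic speed: V_g = |∂P/∂n|/(fρ) = 2.86×10⁻³/(1.12×10⁻⁴ × 1.20) = 21.3 m/s
Around a low, centrifugal force acts outward with Coriolis, so pressure-gradient force balances both:
(1/ρ)|∂P/∂n| = fV + V²/R  →  V² + fR·V − fR·V_g = 0
With fR = 1.12×10⁻⁴ × 527×10³ m = 58.9 m/s:
V = [−fR + √((fR)² + 4 fR V_g)]/2 = [−58.9 + √(58.9² + 4×58.9×21.3)]/2 = 16.6 m/s
Subgeostrophic (V < V_g = 21.3 m/s), as expected around a low.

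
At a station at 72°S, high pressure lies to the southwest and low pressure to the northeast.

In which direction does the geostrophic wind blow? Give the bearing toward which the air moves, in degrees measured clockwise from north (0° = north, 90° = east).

315°

The pressure-gradient force points toward the northeast (bearing 045°).
Geostrophic balance: in the Southern Hemisphere the Coriolis force deflects motion to the left, so the geostrophic wind blows 90° to the left of the pressure-gradient force (low pressure on the right).
Rotating 045° by 90° counterclockwise gives 315° — the wind blows toward the northwest.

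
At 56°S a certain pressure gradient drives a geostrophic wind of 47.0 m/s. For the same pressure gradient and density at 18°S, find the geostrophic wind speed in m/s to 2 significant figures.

130 m/s

With the same pressure gradient and density, V_g ∝ 1/f ∝ 1/sin φ.
V₂ = V₁ · sin φ₁ / sin φ₂ = 47.0 × sin 56° / sin 18°
V₂ = 47.0 × 0.8290/0.3090 = 130 m/s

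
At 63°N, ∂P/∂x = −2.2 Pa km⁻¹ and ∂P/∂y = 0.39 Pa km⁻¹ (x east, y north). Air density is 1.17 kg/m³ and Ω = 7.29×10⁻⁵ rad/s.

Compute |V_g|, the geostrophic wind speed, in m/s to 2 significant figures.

Coriolis parameter at 63°N:
f = 2Ω sin φ = 2 × 7.29×10⁻⁵ × sin 63° = 1.30×10⁻⁴ s⁻¹
Component geostrophic relations (x east, y north):
u_g = −(1/(fρ)) ∂P/∂y,  v_g = (1/(fρ)) ∂P/∂x
u_g = −(0.39×10⁻³)/(1.30×10⁻⁴ × 1.17) = −2.57 m/s;  v_g = (−2.2×10⁻³)/(1.30×10⁻⁴ × 1.17) = −14.5 m/s
|V_g| = √(u_g² + v_g²) = 14.7 m/s

15 m/s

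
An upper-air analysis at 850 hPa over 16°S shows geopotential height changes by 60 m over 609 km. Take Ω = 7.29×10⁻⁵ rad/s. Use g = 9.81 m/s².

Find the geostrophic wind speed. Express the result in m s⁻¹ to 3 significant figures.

Coriolis parameter at 16°S:
f = 2Ω sin φ = 2 × 7.29×10⁻⁵ × sin 16° = 4.02×10⁻⁵ s⁻¹
Height gradient: |∂Z/∂n| = 60 m / 609000 m = 9.85×10⁻⁵
On a pressure surface, geostrophic balance gives V_g = (g/f)|∂Z/∂n|:
V_g = 9.81 × 9.85×10⁻⁵ / 4.02×10⁻⁵ = 24.0 m/s

24.0 m s⁻¹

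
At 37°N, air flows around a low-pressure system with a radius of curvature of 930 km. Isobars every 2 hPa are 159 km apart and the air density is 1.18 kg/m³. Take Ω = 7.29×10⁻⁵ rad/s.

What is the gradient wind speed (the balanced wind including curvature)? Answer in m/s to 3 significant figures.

Coriolis parameter at 37°N:
f = 2Ω sin φ = 2 × 7.29×10⁻⁵ × sin 37° = 8.77×10⁻⁵ s⁻¹
Pressure gradient: |∂P/∂n| = 200 Pa / 159000 m = 1.26×10⁻³ Pa/m
Geostrophic speed: V_g = |∂P/∂n|/(fρ) = 1.26×10⁻³/(8.77×10⁻⁵ × 1.18) = 12.1 m/s
Around a low, centrifugal force acts outward with Coriolis, so pressure-gradient force balances both:
(1/ρ)|∂P/∂n| = fV + V²/R  →  V² + fR·V − fR·V_g = 0
With fR = 8.77×10⁻⁵ × 930×10³ m = 81.6 m/s:
V = [−fR + √((fR)² + 4 fR V_g)]/2 = [−81.6 + √(81.6² + 4×81.6×12.1)]/2 = 10.7 m/s
Subgeostrophic (V < V_g = 12.1 m/s), as expected around a low.

10.7 m/s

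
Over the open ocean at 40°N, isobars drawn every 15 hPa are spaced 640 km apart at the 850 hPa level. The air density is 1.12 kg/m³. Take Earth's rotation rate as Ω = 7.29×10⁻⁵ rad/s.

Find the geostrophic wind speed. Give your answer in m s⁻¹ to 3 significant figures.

Coriolis parameter at 40°N:
f = 2Ω sin φ = 2 × 7.29×10⁻⁵ × sin 40° = 9.37×10⁻⁵ s⁻¹
Pressure gradient: |∂P/∂n| = 1500 Pa / 640000 m = 2.34×10⁻³ Pa/m
Geostrophic balance (pressure-gradient force = Coriolis force):
V_g = (1/(fρ)) |∂P/∂n| = 2.34×10⁻³ / (9.37×10⁻⁵ × 1.12) = 22.3 m/s

22.3 m s⁻¹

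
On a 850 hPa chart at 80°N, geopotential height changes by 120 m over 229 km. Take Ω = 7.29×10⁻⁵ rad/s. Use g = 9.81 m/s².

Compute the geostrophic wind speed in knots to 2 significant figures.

Coriolis parameter at 80°N:
f = 2Ω sin φ = 2 × 7.29×10⁻⁵ × sin 80° = 1.44×10⁻⁴ s⁻¹
Height gradient: |∂Z/∂n| = 120 m / 229000 m = 5.24×10⁻⁴
On a pressure surface, geostrophic balance gives V_g = (g/f)|∂Z/∂n|:
V_g = 9.81 × 5.24×10⁻⁴ / 1.44×10⁻⁴ = 35.8 m/s
Converting: 35.8 m/s × 1.944 = 70 knots

70 knots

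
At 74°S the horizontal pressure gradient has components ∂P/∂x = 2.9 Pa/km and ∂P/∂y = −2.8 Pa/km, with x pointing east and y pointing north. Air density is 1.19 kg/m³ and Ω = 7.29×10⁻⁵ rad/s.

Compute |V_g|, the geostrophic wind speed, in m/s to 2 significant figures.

24 m/s

Coriolis parameter at 74°S:
f = 2Ω sin φ = 2 × 7.29×10⁻⁵ × sin 74° = 1.40×10⁻⁴ s⁻¹
In the Southern Hemisphere f is negative: f = −1.40×10⁻⁴ s⁻¹.
Component geostrophic relations (x east, y north):
u_g = −(1/(fρ)) ∂P/∂y,  v_g = (1/(fρ)) ∂P/∂x
u_g = −(−2.8×10⁻³)/(−1.40×10⁻⁴ × 1.19) = −16.8 m/s;  v_g = (2.9×10⁻³)/(−1.40×10⁻⁴ × 1.19) = −17.4 m/s
|V_g| = √(u_g² + v_g²) = 24.2 m/s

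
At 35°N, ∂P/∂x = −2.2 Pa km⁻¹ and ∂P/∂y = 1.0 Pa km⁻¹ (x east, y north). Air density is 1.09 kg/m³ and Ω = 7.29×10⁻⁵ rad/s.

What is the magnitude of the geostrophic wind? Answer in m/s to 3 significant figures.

Coriolis parameter at 35°N:
f = 2Ω sin φ = 2 × 7.29×10⁻⁵ × sin 35° = 8.36×10⁻⁵ s⁻¹
Component geostrophic relations (x east, y north):
u_g = −(1/(fρ)) ∂P/∂y,  v_g = (1/(fρ)) ∂P/∂x
u_g = −(1.0×10⁻³)/(8.36×10⁻⁵ × 1.09) = −11.0 m/s;  v_g = (−2.2×10⁻³)/(8.36×10⁻⁵ × 1.09) = −24.1 m/s
|V_g| = √(u_g² + v_g²) = 26.5 m/s

26.5 m/s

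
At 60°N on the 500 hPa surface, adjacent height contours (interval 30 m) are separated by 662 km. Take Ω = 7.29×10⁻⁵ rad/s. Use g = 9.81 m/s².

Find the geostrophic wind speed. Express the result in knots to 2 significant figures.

6.8 knots

Coriolis parameter at 60°N:
f = 2Ω sin φ = 2 × 7.29×10⁻⁵ × sin 60° = 1.26×10⁻⁴ s⁻¹
Height gradient: |∂Z/∂n| = 30 m / 662000 m = 4.53×10⁻⁵
On a pressure surface, geostrophic balance gives V_g = (g/f)|∂Z/∂n|:
V_g = 9.81 × 4.53×10⁻⁵ / 1.26×10⁻⁴ = 3.52 m/s
Converting: 3.52 m/s × 1.944 = 6.8 knots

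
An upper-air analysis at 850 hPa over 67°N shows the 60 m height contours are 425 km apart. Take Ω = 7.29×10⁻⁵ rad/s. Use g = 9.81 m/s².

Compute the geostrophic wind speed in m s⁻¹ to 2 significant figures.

Coriolis parameter at 67°N:
f = 2Ω sin φ = 2 × 7.29×10⁻⁵ × sin 67° = 1.34×10⁻⁴ s⁻¹
Height gradient: |∂Z/∂n| = 60 m / 425000 m = 1.41×10⁻⁴
On a pressure surface, geostrophic balance gives V_g = (g/f)|∂Z/∂n|:
V_g = 9.81 × 1.41×10⁻⁴ / 1.34×10⁻⁴ = 10.3 m/s

10 m s⁻¹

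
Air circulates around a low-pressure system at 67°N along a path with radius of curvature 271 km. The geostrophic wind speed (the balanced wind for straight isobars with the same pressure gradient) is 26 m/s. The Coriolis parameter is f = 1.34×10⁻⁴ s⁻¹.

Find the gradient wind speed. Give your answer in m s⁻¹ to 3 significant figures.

17.5 m s⁻¹

Around a low, centrifugal force acts outward with Coriolis, so pressure-gradient force balances both:
(1/ρ)|∂P/∂n| = fV + V²/R  →  V² + fR·V − fR·V_g = 0
With fR = 1.34×10⁻⁴ × 271×10³ m = 36.3 m/s:
V = [−fR + √((fR)² + 4 fR V_g)]/2 = [−36.3 + √(36.3² + 4×36.3×26)]/2 = 17.5 m/s
Subgeostrophic (V < V_g = 26 m/s), as expected around a low.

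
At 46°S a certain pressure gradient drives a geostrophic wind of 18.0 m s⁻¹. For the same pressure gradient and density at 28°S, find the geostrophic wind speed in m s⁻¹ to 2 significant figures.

With the same pressure gradient and density, V_g ∝ 1/f ∝ 1/sin φ.
V₂ = V₁ · sin φ₁ / sin φ₂ = 18.0 × sin 46° / sin 28°
V₂ = 18.0 × 0.7193/0.4695 = 28 m s⁻¹

28 m s⁻¹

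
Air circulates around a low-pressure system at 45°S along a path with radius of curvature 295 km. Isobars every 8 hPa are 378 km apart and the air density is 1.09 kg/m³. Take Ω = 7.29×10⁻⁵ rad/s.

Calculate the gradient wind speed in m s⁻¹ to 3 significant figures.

Coriolis parameter at 45°S:
f = 2Ω sin φ = 2 × 7.29×10⁻⁵ × sin 45° = 1.03×10⁻⁴ s⁻¹
Pressure gradient: |∂P/∂n| = 800 Pa / 378000 m = 2.12×10⁻³ Pa/m
Geostrophic speed: V_g = |∂P/∂n|/(fρ) = 2.12×10⁻³/(1.03×10⁻⁴ × 1.09) = 18.8 m/s
Around a low, centrifugal force acts outward with Coriolis, so pressure-gradient force balances both:
(1/ρ)|∂P/∂n| = fV + V²/R  →  V² + fR·V − fR·V_g = 0
With fR = 1.03×10⁻⁴ × 295×10³ m = 30.4 m/s:
V = [−fR + √((fR)² + 4 fR V_g)]/2 = [−30.4 + √(30.4² + 4×30.4×18.8)]/2 = 13.1 m/s
Subgeostrophic (V < V_g = 18.8 m/s), as expected around a low.

13.1 m s⁻¹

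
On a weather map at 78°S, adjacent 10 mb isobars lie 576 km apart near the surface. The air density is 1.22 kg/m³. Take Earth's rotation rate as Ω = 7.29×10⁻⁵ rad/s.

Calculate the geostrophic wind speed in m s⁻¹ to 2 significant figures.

10.0 m s⁻¹

Coriolis parameter at 78°S:
f = 2Ω sin φ = 2 × 7.29×10⁻⁵ × sin 78° = 1.43×10⁻⁴ s⁻¹
Pressure gradient: |∂P/∂n| = 1000 Pa / 576000 m = 1.74×10⁻³ Pa/m
Geostrophic balance (pressure-gradient force = Coriolis force):
V_g = (1/(fρ)) |∂P/∂n| = 1.74×10⁻³ / (1.43×10⁻⁴ × 1.22) = 9.98 m/s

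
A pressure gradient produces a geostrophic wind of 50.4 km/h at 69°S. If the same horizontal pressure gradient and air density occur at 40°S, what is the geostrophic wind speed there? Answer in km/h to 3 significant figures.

73.2 km/h

With the same pressure gradient and density, V_g ∝ 1/f ∝ 1/sin φ.
V₂ = V₁ · sin φ₁ / sin φ₂ = 50.4 × sin 69° / sin 40°
V₂ = 50.4 × 0.9336/0.6428 = 73.2 km/h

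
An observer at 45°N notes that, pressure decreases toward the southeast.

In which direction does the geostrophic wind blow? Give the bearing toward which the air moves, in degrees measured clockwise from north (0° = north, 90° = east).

The pressure-gradient force points toward the southeast (bearing 135°).
Geostrophic balance: in the Northern Hemisphere the Coriolis force deflects motion to the right, so the geostrophic wind blows 90° to the right of the pressure-gradient force (low pressure on the left).
Rotating 135° by 90° clockwise gives 225° — the wind blows toward the southwest.

225°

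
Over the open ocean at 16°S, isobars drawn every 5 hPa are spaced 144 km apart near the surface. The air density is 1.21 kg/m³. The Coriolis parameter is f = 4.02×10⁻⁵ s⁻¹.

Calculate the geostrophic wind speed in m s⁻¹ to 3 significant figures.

71.4 m s⁻¹

Pressure gradient: |∂P/∂n| = 500 Pa / 144000 m = 3.47×10⁻³ Pa/m
Geostrophic balance (pressure-gradient force = Coriolis force):
V_g = (1/(fρ)) |∂P/∂n| = 3.47×10⁻³ / (4.02×10⁻⁵ × 1.21) = 71.4 m/s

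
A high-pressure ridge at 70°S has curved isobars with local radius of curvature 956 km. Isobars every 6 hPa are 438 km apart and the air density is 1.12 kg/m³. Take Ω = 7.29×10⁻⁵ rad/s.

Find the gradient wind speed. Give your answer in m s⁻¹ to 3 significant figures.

9.64 m s⁻¹

Coriolis parameter at 70°S:
f = 2Ω sin φ = 2 × 7.29×10⁻⁵ × sin 70° = 1.37×10⁻⁴ s⁻¹
Pressure gradient: |∂P/∂n| = 600 Pa / 438000 m = 1.37×10⁻³ Pa/m
Geostrophic speed: V_g = |∂P/∂n|/(fρ) = 1.37×10⁻³/(1.37×10⁻⁴ × 1.12) = 8.93 m/s
Around a high, pressure-gradient force acts outward with centrifugal, so Coriolis balances both:
fV = (1/ρ)|∂P/∂n| + V²/R  →  V² − fR·V + fR·V_g = 0
With fR = 1.37×10⁻⁴ × 956×10³ m = 131 m/s:
V = [fR − √((fR)² − 4 fR V_g)]/2 = [131 − √(131² − 4×131×8.93)]/2 = 9.64 m/s
Supergeostrophic (V > V_g = 8.93 m/s), as expected around a high.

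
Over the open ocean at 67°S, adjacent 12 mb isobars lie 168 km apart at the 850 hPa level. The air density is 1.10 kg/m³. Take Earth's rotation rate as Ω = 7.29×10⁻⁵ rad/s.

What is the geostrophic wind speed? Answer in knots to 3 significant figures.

94.0 knots

Coriolis parameter at 67°S:
f = 2Ω sin φ = 2 × 7.29×10⁻⁵ × sin 67° = 1.34×10⁻⁴ s⁻¹
Pressure gradient: |∂P/∂n| = 1200 Pa / 168000 m = 7.14×10⁻³ Pa/m
Geostrophic balance (pressure-gradient force = Coriolis force):
V_g = (1/(fρ)) |∂P/∂n| = 7.14×10⁻³ / (1.34×10⁻⁴ × 1.10) = 48.4 m/s
Converting: 48.4 m/s × 1.944 = 94.0 knots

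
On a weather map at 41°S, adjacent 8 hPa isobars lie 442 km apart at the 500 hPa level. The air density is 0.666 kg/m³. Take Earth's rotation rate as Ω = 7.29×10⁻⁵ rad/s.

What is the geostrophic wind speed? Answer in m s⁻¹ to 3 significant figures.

28.4 m s⁻¹

Coriolis parameter at 41°S:
f = 2Ω sin φ = 2 × 7.29×10⁻⁵ × sin 41° = 9.57×10⁻⁵ s⁻¹
Pressure gradient: |∂P/∂n| = 800 Pa / 442000 m = 1.81×10⁻³ Pa/m
Geostrophic balance (pressure-gradient force = Coriolis force):
V_g = (1/(fρ)) |∂P/∂n| = 1.81×10⁻³ / (9.57×10⁻⁵ × 0.666) = 28.4 m/s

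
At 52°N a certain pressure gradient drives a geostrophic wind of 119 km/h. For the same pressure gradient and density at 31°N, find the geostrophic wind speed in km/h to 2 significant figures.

180 km/h

With the same pressure gradient and density, V_g ∝ 1/f ∝ 1/sin φ.
V₂ = V₁ · sin φ₁ / sin φ₂ = 119 × sin 52° / sin 31°
V₂ = 119 × 0.7880/0.5150 = 180 km/h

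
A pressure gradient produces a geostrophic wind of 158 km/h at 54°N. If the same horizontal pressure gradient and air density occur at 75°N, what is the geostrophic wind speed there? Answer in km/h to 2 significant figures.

130 km/h

With the same pressure gradient and density, V_g ∝ 1/f ∝ 1/sin φ.
V₂ = V₁ · sin φ₁ / sin φ₂ = 158 × sin 54° / sin 75°
V₂ = 158 × 0.8090/0.9659 = 130 km/h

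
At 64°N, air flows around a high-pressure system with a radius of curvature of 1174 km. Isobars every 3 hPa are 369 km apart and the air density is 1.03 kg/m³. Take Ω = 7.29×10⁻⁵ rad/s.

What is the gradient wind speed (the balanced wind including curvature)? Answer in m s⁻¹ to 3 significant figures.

6.28 m s⁻¹

Coriolis parameter at 64°N:
f = 2Ω sin φ = 2 × 7.29×10⁻⁵ × sin 64° = 1.31×10⁻⁴ s⁻¹
Pressure gradient: |∂P/∂n| = 300 Pa / 369000 m = 8.13×10⁻⁴ Pa/m
Geostrophic speed: V_g = |∂P/∂n|/(fρ) = 8.13×10⁻⁴/(1.31×10⁻⁴ × 1.03) = 6.02 m/s
Around a high, pressure-gradient force acts outward with centrifugal, so Coriolis balances both:
fV = (1/ρ)|∂P/∂n| + V²/R  →  V² − fR·V + fR·V_g = 0
With fR = 1.31×10⁻⁴ × 1174×10³ m = 154 m/s:
V = [fR − √((fR)² − 4 fR V_g)]/2 = [154 − √(154² − 4×154×6.02)]/2 = 6.28 m/s
Supergeostrophic (V > V_g = 6.02 m/s), as expected around a high.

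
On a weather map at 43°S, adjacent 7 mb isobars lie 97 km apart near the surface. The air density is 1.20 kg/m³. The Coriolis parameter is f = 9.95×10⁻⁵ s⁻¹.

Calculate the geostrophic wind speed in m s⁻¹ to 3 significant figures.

60.4 m s⁻¹

Pressure gradient: |∂P/∂n| = 700 Pa / 97000 m = 7.22×10⁻³ Pa/m
Geostrophic balance (pressure-gradient force = Coriolis force):
V_g = (1/(fρ)) |∂P/∂n| = 7.22×10⁻³ / (9.95×10⁻⁵ × 1.20) = 60.4 m/s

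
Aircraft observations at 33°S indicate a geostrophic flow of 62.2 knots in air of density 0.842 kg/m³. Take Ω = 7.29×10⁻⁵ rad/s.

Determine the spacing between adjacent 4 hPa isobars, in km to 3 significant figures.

Coriolis parameter at 33°S:
f = 2Ω sin φ = 2 × 7.29×10⁻⁵ × sin 33° = 7.94×10⁻⁵ s⁻¹
Wind speed in SI: 62.2 knots = 32.0 m/s
Geostrophic balance rearranged: |∂P/∂n| = f ρ V_g
|∂P/∂n| = 7.94×10⁻⁵ × 0.842 × 32.0 = 2.14×10⁻³ Pa/m
Isobar spacing: Δn = ΔP/|∂P/∂n| = 400 Pa / 2.14×10⁻³ Pa/m = 186962 m ≈ 187 km

187 km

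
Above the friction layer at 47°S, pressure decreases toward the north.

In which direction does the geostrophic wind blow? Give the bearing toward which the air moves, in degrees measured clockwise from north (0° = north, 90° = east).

The pressure-gradient force points toward the north (bearing 000°).
Geostrophic balance: in the Southern Hemisphere the Coriolis force deflects motion to the left, so the geostrophic wind blows 90° to the left of the pressure-gradient force (low pressure on the right).
Rotating 000° by 90° counterclockwise gives 270° — the wind blows toward the west.

270°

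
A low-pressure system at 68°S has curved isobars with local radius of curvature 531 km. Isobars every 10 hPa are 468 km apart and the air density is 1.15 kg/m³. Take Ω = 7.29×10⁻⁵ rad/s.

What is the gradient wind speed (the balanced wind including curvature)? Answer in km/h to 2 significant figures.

Coriolis parameter at 68°S:
f = 2Ω sin φ = 2 × 7.29×10⁻⁵ × sin 68° = 1.35×10⁻⁴ s⁻¹
Pressure gradient: |∂P/∂n| = 1000 Pa / 468000 m = 2.14×10⁻³ Pa/m
Geostrophic speed: V_g = |∂P/∂n|/(fρ) = 2.14×10⁻³/(1.35×10⁻⁴ × 1.15) = 13.7 m/s
Around a low, centrifugal force acts outward with Coriolis, so pressure-gradient force balances both:
(1/ρ)|∂P/∂n| = fV + V²/R  →  V² + fR·V − fR·V_g = 0
With fR = 1.35×10⁻⁴ × 531×10³ m = 71.8 m/s:
V = [−fR + √((fR)² + 4 fR V_g)]/2 = [−71.8 + √(71.8² + 4×71.8×13.7)]/2 = 11.8 m/s
Subgeostrophic (V < V_g = 13.7 m/s), as expected around a low.
Converting: 11.8 m/s × 3.6 = 42 km/h

42 km/h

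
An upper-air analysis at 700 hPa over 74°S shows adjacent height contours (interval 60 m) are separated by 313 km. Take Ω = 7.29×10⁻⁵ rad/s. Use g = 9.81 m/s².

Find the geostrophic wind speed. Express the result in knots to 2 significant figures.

26 knots

Coriolis parameter at 74°S:
f = 2Ω sin φ = 2 × 7.29×10⁻⁵ × sin 74° = 1.40×10⁻⁴ s⁻¹
Height gradient: |∂Z/∂n| = 60 m / 313000 m = 1.92×10⁻⁴
On a pressure surface, geostrophic balance gives V_g = (g/f)|∂Z/∂n|:
V_g = 9.81 × 1.92×10⁻⁴ / 1.40×10⁻⁴ = 13.4 m/s
Converting: 13.4 m/s × 1.944 = 26 knots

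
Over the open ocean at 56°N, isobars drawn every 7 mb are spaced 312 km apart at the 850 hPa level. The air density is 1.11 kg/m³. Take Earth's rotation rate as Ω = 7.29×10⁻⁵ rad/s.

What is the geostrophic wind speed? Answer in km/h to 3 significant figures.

60.2 km/h

Coriolis parameter at 56°N:
f = 2Ω sin φ = 2 × 7.29×10⁻⁵ × sin 56° = 1.21×10⁻⁴ s⁻¹
Pressure gradient: |∂P/∂n| = 700 Pa / 312000 m = 2.24×10⁻³ Pa/m
Geostrophic balance (pressure-gradient force = Coriolis force):
V_g = (1/(fρ)) |∂P/∂n| = 2.24×10⁻³ / (1.21×10⁻⁴ × 1.11) = 16.7 m/s
Converting: 16.7 m/s × 3.6 = 60.2 km/h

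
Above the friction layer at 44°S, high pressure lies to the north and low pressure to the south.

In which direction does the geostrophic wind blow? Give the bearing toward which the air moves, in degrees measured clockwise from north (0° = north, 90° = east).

The pressure-gradient force points toward the south (bearing 180°).
Geostrophic balance: in the Southern Hemisphere the Coriolis force deflects motion to the left, so the geostrophic wind blows 90° to the left of the pressure-gradient force (low pressure on the right).
Rotating 180° by 90° counterclockwise gives 090° — the wind blows toward the east.

090°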